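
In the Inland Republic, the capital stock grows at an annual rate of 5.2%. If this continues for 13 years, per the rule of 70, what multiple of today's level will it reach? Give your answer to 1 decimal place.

≈ 2.0 times

Doubles every ≈ 13.46 years (70/5.2).
13 years is 0.97 doublings; 2^0.97 ≈ 2.0×.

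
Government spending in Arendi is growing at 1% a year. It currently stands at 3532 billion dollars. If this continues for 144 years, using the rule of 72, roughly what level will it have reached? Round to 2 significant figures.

approximately 14000 billion dollars

Doubling time ≈ 72/1 = 72.00 years.
144 years is 144/72.00 ≈ 2.00 doublings, a factor of 2^2.00 ≈ 4.00.
3532 × 4.00 ≈ 14000 billion dollars.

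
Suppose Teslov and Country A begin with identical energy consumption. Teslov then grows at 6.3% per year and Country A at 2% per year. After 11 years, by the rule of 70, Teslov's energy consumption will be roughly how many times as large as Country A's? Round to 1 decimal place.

≈ 1.6 times

Teslov pulls ahead at 4.3 pp per year, so the ratio doubles every 70/4.3 ≈ 16.28 years.
In 11 years that's 0.68 doublings: 2^0.68 ≈ 1.6.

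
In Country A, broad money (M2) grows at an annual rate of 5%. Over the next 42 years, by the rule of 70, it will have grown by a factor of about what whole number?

At 5% one doubling takes ≈ 14.00 years; 42 years is 3 of them, so ×8.

approximately 8 times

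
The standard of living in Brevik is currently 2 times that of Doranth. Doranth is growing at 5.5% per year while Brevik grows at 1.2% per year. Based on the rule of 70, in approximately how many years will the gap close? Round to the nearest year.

The growth-rate gap is 5.5% − 1.2% = 4.3 percentage points.
So the ratio between them halves every 70/4.3 ≈ 16.28 years.
A 2 times gap closes after 1 halving: 1 × 16.28 ≈ 16 years.

about 16 years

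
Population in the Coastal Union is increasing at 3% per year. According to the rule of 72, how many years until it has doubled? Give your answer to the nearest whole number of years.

≈ 24 years

Doubling time ≈ 72 / 3 = 24.00 years.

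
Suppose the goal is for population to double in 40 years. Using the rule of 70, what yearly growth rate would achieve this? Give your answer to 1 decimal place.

70 / 40 ≈ 1.75, so about 1.8% per year.

approximately 1.8%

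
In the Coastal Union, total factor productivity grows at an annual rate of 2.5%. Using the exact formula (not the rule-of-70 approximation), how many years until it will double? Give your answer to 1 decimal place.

t = ln(2) / ln(1 + 0.025) = 0.6931 / 0.024693 ≈ 28.07.

28.1 years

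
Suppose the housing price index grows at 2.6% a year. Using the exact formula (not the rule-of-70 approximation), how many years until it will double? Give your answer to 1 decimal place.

t = ln(2) / ln(1 + 0.026) = 0.6931 / 0.025668 ≈ 27.00.

27.0 years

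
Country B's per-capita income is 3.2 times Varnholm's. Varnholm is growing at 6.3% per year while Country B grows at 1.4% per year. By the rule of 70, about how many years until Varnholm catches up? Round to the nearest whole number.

around 24 years

Varnholm gains on Country B at 6.3% − 1.4% = 4.9 points a year.
At that relative rate the gap halves every 70/4.9 ≈ 14.29 years.
A 3.2 times gap takes log₂(3.2) ≈ 1.68 halvings to close: 1.68 × 14.29 ≈ 24 years.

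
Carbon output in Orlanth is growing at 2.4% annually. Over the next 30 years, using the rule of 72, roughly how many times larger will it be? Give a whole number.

Doubling time ≈ 72/2.4 = 30.00 years.
30/30.00 ≈ 1 doubling, so about 2^1 = 2×.

roughly 2 times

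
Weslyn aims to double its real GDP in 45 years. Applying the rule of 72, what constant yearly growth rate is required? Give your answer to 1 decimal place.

around 1.6%

72 / 45 ≈ 1.60, so about 1.6% per year.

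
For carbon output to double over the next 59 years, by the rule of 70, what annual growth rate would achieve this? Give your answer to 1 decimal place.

1.2%

70 / 59 ≈ 1.19, so about 1.2% annually.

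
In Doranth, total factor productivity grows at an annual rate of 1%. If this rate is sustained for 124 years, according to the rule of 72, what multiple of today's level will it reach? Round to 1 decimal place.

approximately 3.3 times

Doubles every ≈ 72.00 years (72/1).
124 years is 1.72 doublings; 2^1.72 ≈ 3.3×.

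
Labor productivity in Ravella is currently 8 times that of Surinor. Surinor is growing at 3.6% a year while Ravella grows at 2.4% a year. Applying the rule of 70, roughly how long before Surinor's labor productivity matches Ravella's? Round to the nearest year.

What matters is the difference: 1.2 pp.
Rule of 70 on the gap: the ratio halves every 70/1.2 ≈ 58.33 years.
An 8 times gap closes after 3 halvings: 3 × 58.33 ≈ 175 years.

175 years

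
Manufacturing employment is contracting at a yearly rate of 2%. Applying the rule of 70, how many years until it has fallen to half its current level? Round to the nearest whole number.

Falling at 2%, it halves about every 70/2 = 35.00 years.

roughly 35 years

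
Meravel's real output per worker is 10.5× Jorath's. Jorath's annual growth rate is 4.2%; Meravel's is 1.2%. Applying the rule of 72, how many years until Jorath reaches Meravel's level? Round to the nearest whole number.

The growth-rate gap is 4.2% − 1.2% = 3 percentage points.
So the ratio between them halves every 72/3 ≈ 24.00 years.
A 10.5× gap takes log₂(10.5) ≈ 3.39 halvings to close: 3.39 × 24.00 ≈ 81 years.

≈ 81 years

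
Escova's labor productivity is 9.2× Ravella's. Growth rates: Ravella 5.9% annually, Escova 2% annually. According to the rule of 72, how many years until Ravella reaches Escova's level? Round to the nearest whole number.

approximately 59 years

What matters is the difference: 3.9 pp.
Rule of 72 on the gap: the ratio halves every 72/3.9 ≈ 18.46 years.
A 9.2× gap takes log₂(9.2) ≈ 3.20 halvings to close: 3.20 × 18.46 ≈ 59 years.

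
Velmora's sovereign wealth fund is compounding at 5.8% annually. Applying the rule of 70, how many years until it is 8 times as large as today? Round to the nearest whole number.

At 5.8% it doubles every 70/5.8 ≈ 12.07 years.
Getting to 8× needs 3 doublings: 3 × 12.07 ≈ 36 years.

≈ 36 years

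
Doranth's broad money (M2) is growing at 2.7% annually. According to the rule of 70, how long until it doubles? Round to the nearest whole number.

approximately 26 years

70/2.7 ≈ 25.93, so it doubles roughly every 26 years.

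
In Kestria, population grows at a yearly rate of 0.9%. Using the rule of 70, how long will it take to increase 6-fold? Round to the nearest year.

≈ 201 years

At 0.9% it doubles every 70/0.9 ≈ 77.78 years.
6× is log₂ 6 ≈ 2.58 doublings, so ≈ 2.58 × 77.78 = 201 years.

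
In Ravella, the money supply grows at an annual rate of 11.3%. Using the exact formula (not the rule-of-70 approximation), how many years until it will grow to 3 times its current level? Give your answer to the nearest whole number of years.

t = ln(3) / ln(1 + 0.113) = 1.0986 / 0.107059 ≈ 10.26.
≈ 10 years.

10 years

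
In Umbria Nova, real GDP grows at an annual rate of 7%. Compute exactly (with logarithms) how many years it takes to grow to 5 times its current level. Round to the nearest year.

t = ln(5) / ln(1 + 0.07) = 1.6094 / 0.067659 ≈ 23.79.
≈ 24 years.

24 years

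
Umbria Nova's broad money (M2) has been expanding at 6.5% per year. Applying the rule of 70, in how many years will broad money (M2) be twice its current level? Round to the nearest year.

approximately 11 years

At 6.5%, doubling takes about 70/6.5 = 10.77 years.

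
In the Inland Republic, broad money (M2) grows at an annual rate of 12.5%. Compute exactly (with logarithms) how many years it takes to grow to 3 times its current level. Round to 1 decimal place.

9.3 years

t = ln(3) / ln(1 + 0.125) = 1.0986 / 0.117783 ≈ 9.33.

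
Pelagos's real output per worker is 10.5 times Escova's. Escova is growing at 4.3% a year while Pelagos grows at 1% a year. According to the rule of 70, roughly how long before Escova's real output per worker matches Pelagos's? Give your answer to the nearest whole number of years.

≈ 72 years

Escova gains on Pelagos at 4.3% − 1% = 3.3 points a year.
At that relative rate the gap halves every 70/3.3 ≈ 21.21 years.
A 10.5 times gap takes log₂(10.5) ≈ 3.39 halvings to close: 3.39 × 21.21 ≈ 72 years.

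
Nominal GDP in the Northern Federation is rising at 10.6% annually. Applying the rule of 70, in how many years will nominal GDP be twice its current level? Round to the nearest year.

At 10.6%, doubling takes about 70/10.6 = 6.60 years.

roughly 7 years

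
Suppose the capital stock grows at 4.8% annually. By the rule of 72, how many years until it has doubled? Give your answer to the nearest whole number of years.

about 15 years

Doubling time ≈ 72 / 4.8 = 15.00 years.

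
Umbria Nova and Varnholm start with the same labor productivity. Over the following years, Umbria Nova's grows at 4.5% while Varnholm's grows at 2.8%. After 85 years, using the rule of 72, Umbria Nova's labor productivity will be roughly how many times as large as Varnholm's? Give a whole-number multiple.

Only the 1.7-point difference matters.
72/1.7 ≈ 42.35 years per doubling of the ratio; 85 years gives 2.01 doublings, so ≈ 4×.

roughly 4 times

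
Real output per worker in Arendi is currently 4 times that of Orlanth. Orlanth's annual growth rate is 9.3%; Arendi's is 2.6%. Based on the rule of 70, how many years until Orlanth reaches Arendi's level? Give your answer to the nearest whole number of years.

≈ 21 years

What matters is the difference: 6.7 pp.
Rule of 70 on the gap: the ratio halves every 70/6.7 ≈ 10.45 years.
A 4 times gap closes after 2 halvings: 2 × 10.45 ≈ 21 years.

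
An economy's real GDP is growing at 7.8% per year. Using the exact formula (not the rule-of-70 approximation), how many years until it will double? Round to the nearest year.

9 years

t = ln(2) / ln(1 + 0.078) = 0.6931 / 0.075107 ≈ 9.23.
≈ 9 years.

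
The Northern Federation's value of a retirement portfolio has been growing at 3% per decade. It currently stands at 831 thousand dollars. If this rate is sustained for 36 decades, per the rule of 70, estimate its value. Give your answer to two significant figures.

Doubling time ≈ 70/3 = 23.33 decades.
36 decades is 36/23.33 ≈ 1.54 doublings, a factor of 2^1.54 ≈ 2.91.
831 × 2.91 ≈ 2400 thousand dollars.

≈ 2400 thousand dollars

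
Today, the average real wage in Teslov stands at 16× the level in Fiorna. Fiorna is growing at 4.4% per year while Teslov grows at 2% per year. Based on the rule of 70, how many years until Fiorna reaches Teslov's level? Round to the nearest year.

What matters is the difference: 2.4 pp.
Rule of 70 on the gap: the ratio halves every 70/2.4 ≈ 29.17 years.
A 16× gap closes after 4 halvings: 4 × 29.17 ≈ 117 years.

about 117 years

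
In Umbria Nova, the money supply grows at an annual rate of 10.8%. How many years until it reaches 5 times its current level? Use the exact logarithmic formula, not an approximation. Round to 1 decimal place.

15.7 years

t = ln(5) / ln(1 + 0.108) = 1.6094 / 0.102557 ≈ 15.69.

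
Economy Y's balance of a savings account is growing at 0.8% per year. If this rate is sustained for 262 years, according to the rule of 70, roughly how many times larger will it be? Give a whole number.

Doubling time ≈ 70/0.8 = 87.50 years.
262/87.50 ≈ 3 doublings, so about 2^3 = 8×.

≈ 8 times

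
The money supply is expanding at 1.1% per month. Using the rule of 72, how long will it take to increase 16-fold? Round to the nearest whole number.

around 262 months

One doubling takes 72/1.1 = 65.45 months.
Getting to 16× needs 4 doublings: 4 × 65.45 ≈ 262 months.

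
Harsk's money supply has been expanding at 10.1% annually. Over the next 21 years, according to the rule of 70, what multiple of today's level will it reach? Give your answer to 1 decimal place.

Doubles every ≈ 6.93 years (70/10.1).
21 years is 3.03 doublings; 2^3.03 ≈ 8.2×.

≈ 8.2 times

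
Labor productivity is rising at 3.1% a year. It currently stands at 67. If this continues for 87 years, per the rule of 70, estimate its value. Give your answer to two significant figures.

It doubles every 70/3.1 ≈ 22.58 years, so 87 years is 3.85 doublings.
2^3.85 ≈ 14.42; 67 × 14.42 ≈ 970.

approximately 970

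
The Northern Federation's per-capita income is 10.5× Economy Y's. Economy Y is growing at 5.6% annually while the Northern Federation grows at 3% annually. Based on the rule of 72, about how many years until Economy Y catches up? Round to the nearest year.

approximately 94 years

What matters is the difference: 2.6 pp.
Rule of 72 on the gap: the ratio halves every 72/2.6 ≈ 27.69 years.
A 10.5× gap takes log₂(10.5) ≈ 3.39 halvings to close: 3.39 × 27.69 ≈ 94 years.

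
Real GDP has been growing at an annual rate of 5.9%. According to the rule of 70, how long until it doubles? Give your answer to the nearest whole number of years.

Doubling time ≈ 70 / 5.9 = 11.86 years.

around 12 years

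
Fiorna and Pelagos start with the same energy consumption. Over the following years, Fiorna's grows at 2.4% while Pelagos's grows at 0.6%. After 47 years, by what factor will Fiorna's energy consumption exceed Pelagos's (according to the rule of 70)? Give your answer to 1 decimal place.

Fiorna pulls ahead at 1.8 pp per year, so the ratio doubles every 70/1.8 ≈ 38.89 years.
In 47 years that's 1.21 doublings: 2^1.21 ≈ 2.3.

around 2.3 times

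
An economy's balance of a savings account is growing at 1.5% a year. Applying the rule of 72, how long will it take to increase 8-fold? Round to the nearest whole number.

approximately 144 years

One doubling takes 72/1.5 = 48.00 years.
Getting to 8× needs 3 doublings: 3 × 48.00 ≈ 144 years.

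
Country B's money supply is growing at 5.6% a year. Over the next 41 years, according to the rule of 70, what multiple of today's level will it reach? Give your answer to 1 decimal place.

roughly 9.7 times

Doubles every ≈ 12.50 years (70/5.6).
41 years is 3.28 doublings; 2^3.28 ≈ 9.7×.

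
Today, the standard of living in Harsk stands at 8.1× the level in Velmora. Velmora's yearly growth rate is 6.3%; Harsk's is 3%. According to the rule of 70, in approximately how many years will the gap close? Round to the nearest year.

The growth-rate gap is 6.3% − 3% = 3.3 percentage points.
So the ratio between them halves every 70/3.3 ≈ 21.21 years.
An 8.1× gap takes log₂(8.1) ≈ 3.02 halvings to close: 3.02 × 21.21 ≈ 64 years.

around 64 years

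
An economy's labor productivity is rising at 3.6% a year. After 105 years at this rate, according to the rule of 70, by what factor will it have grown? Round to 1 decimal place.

Doubling time ≈ 70/3.6 = 19.44 years.
105 years / 19.44 ≈ 5.40 doublings → factor 2^5.40 ≈ 42.2.

roughly 42.2 times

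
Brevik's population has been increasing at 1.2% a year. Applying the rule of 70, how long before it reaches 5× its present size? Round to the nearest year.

One doubling takes 70/1.2 = 58.33 years.
5× is log₂ 5 ≈ 2.32 doublings, so ≈ 2.32 × 58.33 = 135 years.

135 years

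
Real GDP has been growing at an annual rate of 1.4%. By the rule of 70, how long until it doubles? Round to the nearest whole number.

At 1.4%, doubling takes about 70/1.4 = 50.00 years.

approximately 50 years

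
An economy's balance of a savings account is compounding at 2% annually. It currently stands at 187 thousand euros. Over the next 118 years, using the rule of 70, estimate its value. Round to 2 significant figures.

Doubling time ≈ 70/2 = 35.00 years.
118 years is 118/35.00 ≈ 3.37 doublings, a factor of 2^3.37 ≈ 10.34.
187 × 10.34 ≈ 1900 thousand euros.

1900 thousand euros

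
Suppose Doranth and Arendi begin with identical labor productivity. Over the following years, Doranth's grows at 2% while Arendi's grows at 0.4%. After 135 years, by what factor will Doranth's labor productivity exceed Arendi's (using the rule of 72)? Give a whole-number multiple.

Doranth pulls ahead at 1.6 pp per year, so the ratio doubles every 72/1.6 ≈ 45.00 years.
In 135 years that's 3.00 doublings: 2^3.00 ≈ 8.

approximately 8 times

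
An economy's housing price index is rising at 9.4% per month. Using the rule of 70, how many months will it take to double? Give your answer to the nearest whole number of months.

7 months

At 9.4%, doubling takes about 70/9.4 = 7.45 months.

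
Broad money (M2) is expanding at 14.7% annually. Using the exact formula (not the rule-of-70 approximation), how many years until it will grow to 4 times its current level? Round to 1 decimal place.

t = ln(4) / ln(1 + 0.147) = 1.3863 / 0.137150 ≈ 10.11.

10.1 years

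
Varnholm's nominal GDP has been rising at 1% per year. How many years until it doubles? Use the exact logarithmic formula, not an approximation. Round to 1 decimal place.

69.7 years

t = ln(2) / ln(1 + 0.01) = 0.6931 / 0.009950 ≈ 69.66.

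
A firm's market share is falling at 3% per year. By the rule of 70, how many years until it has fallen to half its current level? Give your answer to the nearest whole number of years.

about 23 years

The rule works in reverse for decay: 70/3 ≈ 23.33 years to halve.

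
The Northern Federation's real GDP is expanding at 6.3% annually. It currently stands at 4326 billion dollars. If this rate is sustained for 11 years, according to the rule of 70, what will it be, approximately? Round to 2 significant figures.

It doubles every 70/6.3 ≈ 11.11 years, so 11 years is 0.99 doublings.
2^0.99 ≈ 1.99; 4326 × 1.99 ≈ 8600 billion dollars.

about 8600 billion dollars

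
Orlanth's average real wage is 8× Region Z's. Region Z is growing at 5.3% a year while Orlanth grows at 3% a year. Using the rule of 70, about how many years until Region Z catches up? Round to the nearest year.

about 91 years

The growth-rate gap is 5.3% − 3% = 2.3 percentage points.
So the ratio between them halves every 70/2.3 ≈ 30.43 years.
An 8× gap closes after 3 halvings: 3 × 30.43 ≈ 91 years.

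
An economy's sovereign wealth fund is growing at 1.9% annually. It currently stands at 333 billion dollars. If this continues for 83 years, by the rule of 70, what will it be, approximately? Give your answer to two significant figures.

It doubles every 70/1.9 ≈ 36.84 years, so 83 years is 2.25 doublings.
2^2.25 ≈ 4.76; 333 × 4.76 ≈ 1600 billion dollars.

roughly 1600 billion dollars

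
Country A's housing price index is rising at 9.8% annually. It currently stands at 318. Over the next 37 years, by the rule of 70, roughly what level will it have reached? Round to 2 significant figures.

It doubles every 70/9.8 ≈ 7.14 years, so 37 years is 5.18 doublings.
2^5.18 ≈ 36.25; 318 × 36.25 ≈ 12000.

about 12000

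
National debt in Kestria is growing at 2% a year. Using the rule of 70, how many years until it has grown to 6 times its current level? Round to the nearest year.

≈ 90 years

At 2% it doubles every 70/2 ≈ 35.00 years.
Reaching 6× takes log₂(6) ≈ 2.58 doublings.
2.58 × 35.00 ≈ 90 years.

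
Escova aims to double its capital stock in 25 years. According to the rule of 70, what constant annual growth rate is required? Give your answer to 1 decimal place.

70 / 25 ≈ 2.80, so about 2.8% annually.

approximately 2.8%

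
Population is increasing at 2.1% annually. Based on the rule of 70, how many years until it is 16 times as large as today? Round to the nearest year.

roughly 133 years

Doubling time ≈ 70/2.1 = 33.33 years.
16× is 4 doublings, so 4 × 33.33 ≈ 133 years.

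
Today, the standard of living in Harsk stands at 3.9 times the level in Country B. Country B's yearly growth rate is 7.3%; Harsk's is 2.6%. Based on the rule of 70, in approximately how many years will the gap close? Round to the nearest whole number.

around 29 years

What matters is the difference: 4.7 pp.
Rule of 70 on the gap: the ratio halves every 70/4.7 ≈ 14.89 years.
A 3.9 times gap takes log₂(3.9) ≈ 1.96 halvings to close: 1.96 × 14.89 ≈ 29 years.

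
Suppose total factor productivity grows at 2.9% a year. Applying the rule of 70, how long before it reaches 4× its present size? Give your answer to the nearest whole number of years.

One doubling takes 70/2.9 = 24.14 years.
4× is 2 doublings, so 2 × 24.14 ≈ 48 years.

roughly 48 years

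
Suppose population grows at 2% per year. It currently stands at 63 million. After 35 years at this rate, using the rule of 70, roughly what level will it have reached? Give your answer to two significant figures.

≈ 130 million

It doubles every 70/2 ≈ 35.00 years, so 35 years is 1.00 doublings.
2^1.00 ≈ 2.00; 63 × 2.00 ≈ 130 million.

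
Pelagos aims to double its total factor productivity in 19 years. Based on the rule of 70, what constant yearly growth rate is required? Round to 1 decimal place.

70 / 19 ≈ 3.68, so about 3.7% per year.

3.7%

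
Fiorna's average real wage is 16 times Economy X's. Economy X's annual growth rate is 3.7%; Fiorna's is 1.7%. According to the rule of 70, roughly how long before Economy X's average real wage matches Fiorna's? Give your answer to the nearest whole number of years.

about 140 years

The growth-rate gap is 3.7% − 1.7% = 2 percentage points.
So the ratio between them halves every 70/2 ≈ 35.00 years.
A 16 times gap closes after 4 halvings: 4 × 35.00 ≈ 140 years.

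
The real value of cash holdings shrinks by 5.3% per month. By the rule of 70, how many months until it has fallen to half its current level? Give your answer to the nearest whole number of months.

Halving time ≈ 70 / 5.3 = 13.21 → 13 months.

around 13 months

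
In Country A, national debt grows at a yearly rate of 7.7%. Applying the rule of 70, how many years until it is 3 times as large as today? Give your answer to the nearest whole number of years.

14 years

At 7.7% it doubles every 70/7.7 ≈ 9.09 years.
Reaching 3× takes log₂(3) ≈ 1.58 doublings.
1.58 × 9.09 ≈ 14 years.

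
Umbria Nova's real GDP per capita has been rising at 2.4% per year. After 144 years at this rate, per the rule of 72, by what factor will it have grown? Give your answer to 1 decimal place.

approximately 27.9 times

Doubling time ≈ 72/2.4 = 30.00 years.
144 years / 30.00 ≈ 4.80 doublings → factor 2^4.80 ≈ 27.9.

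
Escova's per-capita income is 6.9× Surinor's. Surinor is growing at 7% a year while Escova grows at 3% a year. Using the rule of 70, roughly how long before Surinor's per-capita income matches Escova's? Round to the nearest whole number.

49 years

The growth-rate gap is 7% − 3% = 4 percentage points.
So the ratio between them halves every 70/4 ≈ 17.50 years.
A 6.9× gap takes log₂(6.9) ≈ 2.79 halvings to close: 2.79 × 17.50 ≈ 49 years.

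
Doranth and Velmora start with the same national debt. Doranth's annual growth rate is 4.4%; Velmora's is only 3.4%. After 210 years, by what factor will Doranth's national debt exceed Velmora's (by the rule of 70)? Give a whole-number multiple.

Only the 1-point difference matters.
70/1 ≈ 70.00 years per doubling of the ratio; 210 years gives 3.00 doublings, so ≈ 8×.

8 times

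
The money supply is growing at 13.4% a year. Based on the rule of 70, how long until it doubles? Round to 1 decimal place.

about 5.2 years

Doubling time ≈ 70 / 13.4 = 5.22 years.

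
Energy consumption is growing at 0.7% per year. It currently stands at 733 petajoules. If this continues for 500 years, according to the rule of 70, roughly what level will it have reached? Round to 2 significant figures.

roughly 23000 petajoules

Doubling time ≈ 70/0.7 = 100.00 years.
500 years is 500/100.00 ≈ 5.00 doublings, a factor of 2^5.00 ≈ 32.00.
733 × 32.00 ≈ 23000 petajoules.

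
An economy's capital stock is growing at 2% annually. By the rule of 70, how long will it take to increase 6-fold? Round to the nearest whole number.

≈ 90 years

Doubling time ≈ 70/2 = 35.00 years.
6× is log₂ 6 ≈ 2.58 doublings, so ≈ 2.58 × 35.00 = 90 years.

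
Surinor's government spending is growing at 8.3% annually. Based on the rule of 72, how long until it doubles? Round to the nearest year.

Doubling time ≈ 72 / 8.3 = 8.67 years.

roughly 9 years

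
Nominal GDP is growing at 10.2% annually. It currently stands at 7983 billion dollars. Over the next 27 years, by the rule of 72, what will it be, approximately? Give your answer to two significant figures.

Doubling time ≈ 72/10.2 = 7.06 years.
27 years is 27/7.06 ≈ 3.82 doublings, a factor of 2^3.82 ≈ 14.12.
7983 × 14.12 ≈ 110000 billion dollars.

roughly 110000 billion dollars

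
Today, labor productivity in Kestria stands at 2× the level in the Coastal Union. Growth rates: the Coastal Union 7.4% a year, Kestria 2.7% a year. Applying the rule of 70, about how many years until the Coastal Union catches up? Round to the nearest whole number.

the Coastal Union gains on Kestria at 7.4% − 2.7% = 4.7 points a year.
At that relative rate the gap halves every 70/4.7 ≈ 14.89 years.
A 2× gap closes after 1 halving: 1 × 14.89 ≈ 15 years.

roughly 15 years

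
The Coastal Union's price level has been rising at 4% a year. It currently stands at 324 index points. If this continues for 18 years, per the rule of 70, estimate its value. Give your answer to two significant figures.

It doubles every 70/4 ≈ 17.50 years, so 18 years is 1.03 doublings.
2^1.03 ≈ 2.04; 324 × 2.04 ≈ 660 index points.

about 660 index points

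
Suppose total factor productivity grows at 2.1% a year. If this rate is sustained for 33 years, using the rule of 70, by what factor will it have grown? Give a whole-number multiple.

Doubling time ≈ 70/2.1 = 33.33 years.
33/33.33 ≈ 1 doubling, so about 2^1 = 2×.

≈ 2 times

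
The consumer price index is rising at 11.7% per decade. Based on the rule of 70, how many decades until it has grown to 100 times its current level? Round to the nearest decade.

around 40 decades

One doubling takes 70/11.7 = 5.98 decades.
Reaching 100× takes log₂(100) ≈ 6.64 doublings.
6.64 × 5.98 ≈ 40 decades.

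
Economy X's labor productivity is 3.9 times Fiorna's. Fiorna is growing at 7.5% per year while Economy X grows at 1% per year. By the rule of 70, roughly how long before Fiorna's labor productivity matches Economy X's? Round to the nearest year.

around 21 years

What matters is the difference: 6.5 pp.
Rule of 70 on the gap: the ratio halves every 70/6.5 ≈ 10.77 years.
A 3.9 times gap takes log₂(3.9) ≈ 1.96 halvings to close: 1.96 × 10.77 ≈ 21 years.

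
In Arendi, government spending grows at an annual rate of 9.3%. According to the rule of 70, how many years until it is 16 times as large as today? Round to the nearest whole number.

≈ 30 years

At 9.3% it doubles every 70/9.3 ≈ 7.53 years.
16× is 4 doublings, so 4 × 7.53 ≈ 30 years.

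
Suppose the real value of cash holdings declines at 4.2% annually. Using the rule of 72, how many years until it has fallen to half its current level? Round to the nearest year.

≈ 17 years

The rule works in reverse for decay: 72/4.2 ≈ 17.14 years to halve.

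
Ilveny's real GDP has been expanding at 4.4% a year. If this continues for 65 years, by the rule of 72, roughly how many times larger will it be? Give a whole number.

At 4.4% one doubling takes ≈ 16.36 years; 65 years is 4 of them, so ×16.

around 16 times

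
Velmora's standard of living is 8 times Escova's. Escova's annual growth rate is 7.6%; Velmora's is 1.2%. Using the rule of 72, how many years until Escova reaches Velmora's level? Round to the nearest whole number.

What matters is the difference: 6.4 pp.
Rule of 72 on the gap: the ratio halves every 72/6.4 ≈ 11.25 years.
An 8 times gap closes after 3 halvings: 3 × 11.25 ≈ 34 years.

34 years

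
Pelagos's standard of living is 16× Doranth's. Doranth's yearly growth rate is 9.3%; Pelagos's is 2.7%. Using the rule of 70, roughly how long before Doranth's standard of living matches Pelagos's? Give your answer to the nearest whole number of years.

approximately 42 years

The growth-rate gap is 9.3% − 2.7% = 6.6 percentage points.
So the ratio between them halves every 70/6.6 ≈ 10.61 years.
A 16× gap closes after 4 halvings: 4 × 10.61 ≈ 42 years.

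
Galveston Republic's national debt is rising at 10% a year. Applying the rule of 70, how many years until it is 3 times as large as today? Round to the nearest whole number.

Doubling time ≈ 70/10 = 7.00 years.
3× is log₂ 3 ≈ 1.58 doublings, so ≈ 1.58 × 7.00 = 11 years.

around 11 years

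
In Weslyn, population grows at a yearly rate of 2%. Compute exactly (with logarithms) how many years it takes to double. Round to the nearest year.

t = ln(2) / ln(1 + 0.02) = 0.6931 / 0.019803 ≈ 35.00.
≈ 35 years.

35 years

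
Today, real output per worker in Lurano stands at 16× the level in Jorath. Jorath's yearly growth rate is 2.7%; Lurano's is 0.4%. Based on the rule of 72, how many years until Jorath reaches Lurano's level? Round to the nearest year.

What matters is the difference: 2.3 pp.
Rule of 72 on the gap: the ratio halves every 72/2.3 ≈ 31.30 years.
A 16× gap closes after 4 halvings: 4 × 31.30 ≈ 125 years.

roughly 125 years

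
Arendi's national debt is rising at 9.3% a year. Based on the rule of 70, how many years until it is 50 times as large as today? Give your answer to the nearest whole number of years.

At 9.3% it doubles every 70/9.3 ≈ 7.53 years.
Reaching 50× takes log₂(50) ≈ 5.64 doublings.
5.64 × 7.53 ≈ 42 years.

roughly 42 years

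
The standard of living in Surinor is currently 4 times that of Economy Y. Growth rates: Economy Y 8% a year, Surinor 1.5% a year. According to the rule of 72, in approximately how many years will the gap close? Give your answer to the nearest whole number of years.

Economy Y gains on Surinor at 8% − 1.5% = 6.5 points a year.
At that relative rate the gap halves every 72/6.5 ≈ 11.08 years.
A 4 times gap closes after 2 halvings: 2 × 11.08 ≈ 22 years.

approximately 22 years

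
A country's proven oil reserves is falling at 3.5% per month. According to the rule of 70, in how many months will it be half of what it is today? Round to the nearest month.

20 months

Halving time ≈ 70 / 3.5 = 20.00 → 20 months.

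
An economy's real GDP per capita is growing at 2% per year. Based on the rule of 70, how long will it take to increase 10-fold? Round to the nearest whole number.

One doubling takes 70/2 = 35.00 years.
Reaching 10× takes log₂(10) ≈ 3.32 doublings.
3.32 × 35.00 ≈ 116 years.

116 years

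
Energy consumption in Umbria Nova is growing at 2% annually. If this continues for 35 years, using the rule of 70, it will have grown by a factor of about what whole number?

At 2% one doubling takes ≈ 35.00 years; 35 years is 1 of them, so ×2.

approximately 2 times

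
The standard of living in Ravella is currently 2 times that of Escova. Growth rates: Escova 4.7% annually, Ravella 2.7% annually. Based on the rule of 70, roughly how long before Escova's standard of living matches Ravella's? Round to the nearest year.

The growth-rate gap is 4.7% − 2.7% = 2 percentage points.
So the ratio between them halves every 70/2 ≈ 35.00 years.
A 2 times gap closes after 1 halving: 1 × 35.00 ≈ 35 years.

about 35 years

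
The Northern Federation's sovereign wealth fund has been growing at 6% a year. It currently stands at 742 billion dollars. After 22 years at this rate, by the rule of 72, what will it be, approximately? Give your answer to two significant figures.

It doubles every 72/6 ≈ 12.00 years, so 22 years is 1.83 doublings.
2^1.83 ≈ 3.56; 742 × 3.56 ≈ 2600 billion dollars.

roughly 2600 billion dollars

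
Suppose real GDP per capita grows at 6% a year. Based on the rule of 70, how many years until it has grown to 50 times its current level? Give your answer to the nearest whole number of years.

At 6% it doubles every 70/6 ≈ 11.67 years.
Reaching 50× takes log₂(50) ≈ 5.64 doublings.
5.64 × 11.67 ≈ 66 years.

roughly 66 years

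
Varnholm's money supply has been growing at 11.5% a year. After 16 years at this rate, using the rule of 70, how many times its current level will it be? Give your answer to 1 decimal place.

roughly 6.2 times

Doubling time ≈ 70/11.5 = 6.09 years.
16 years / 6.09 ≈ 2.63 doublings → factor 2^2.63 ≈ 6.2.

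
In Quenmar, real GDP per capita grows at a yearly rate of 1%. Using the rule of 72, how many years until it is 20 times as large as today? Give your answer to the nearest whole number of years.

around 311 years

Doubling time ≈ 72/1 = 72.00 years.
Reaching 20× takes log₂(20) ≈ 4.32 doublings.
4.32 × 72.00 ≈ 311 years.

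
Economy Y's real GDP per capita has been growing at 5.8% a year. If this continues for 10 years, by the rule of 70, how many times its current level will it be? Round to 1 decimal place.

roughly 1.8 times

Doubling time ≈ 70/5.8 = 12.07 years.
10 years / 12.07 ≈ 0.83 doublings → factor 2^0.83 ≈ 1.8.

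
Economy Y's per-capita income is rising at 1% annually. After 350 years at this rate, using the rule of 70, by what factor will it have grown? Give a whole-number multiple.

approximately 32 times

Doubling time ≈ 70/1 = 70.00 years.
350/70.00 ≈ 5 doublings, so about 2^5 = 32×.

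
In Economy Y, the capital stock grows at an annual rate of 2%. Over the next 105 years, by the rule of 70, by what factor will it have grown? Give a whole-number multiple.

At 2% one doubling takes ≈ 35.00 years; 105 years is 3 of them, so ×8.

roughly 8 times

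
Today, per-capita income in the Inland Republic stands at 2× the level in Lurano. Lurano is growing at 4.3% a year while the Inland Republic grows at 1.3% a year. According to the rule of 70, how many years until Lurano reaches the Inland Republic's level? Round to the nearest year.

around 23 years

Lurano gains on the Inland Republic at 4.3% − 1.3% = 3 points a year.
At that relative rate the gap halves every 70/3 ≈ 23.33 years.
A 2× gap closes after 1 halving: 1 × 23.33 ≈ 23 years.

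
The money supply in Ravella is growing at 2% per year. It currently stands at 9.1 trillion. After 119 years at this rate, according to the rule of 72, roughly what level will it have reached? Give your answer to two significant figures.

It doubles every 72/2 ≈ 36.00 years, so 119 years is 3.31 doublings.
2^3.31 ≈ 9.92; 9.1 × 9.92 ≈ 90 trillion.

about 90 trillion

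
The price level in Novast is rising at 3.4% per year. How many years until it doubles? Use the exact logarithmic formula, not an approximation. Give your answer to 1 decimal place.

20.7 years

t = ln(2) / ln(1 + 0.034) = 0.6931 / 0.033435 ≈ 20.73.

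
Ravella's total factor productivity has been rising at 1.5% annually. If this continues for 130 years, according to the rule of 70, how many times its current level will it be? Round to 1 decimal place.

roughly 6.9 times

Doubling time ≈ 70/1.5 = 46.67 years.
130 years / 46.67 ≈ 2.79 doublings → factor 2^2.79 ≈ 6.9.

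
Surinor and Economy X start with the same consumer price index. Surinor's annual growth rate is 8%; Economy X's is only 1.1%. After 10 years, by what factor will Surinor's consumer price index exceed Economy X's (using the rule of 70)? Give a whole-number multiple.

Rate gap = 8% − 1.1% = 6.9 points.
The ratio doubles every 70/6.9 ≈ 10.14 years.
10/10.14 ≈ 0.99 doublings → ratio ≈ 2^0.99 ≈ 2.

around 2 times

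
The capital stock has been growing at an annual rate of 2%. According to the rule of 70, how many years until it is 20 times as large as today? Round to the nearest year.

roughly 151 years

One doubling takes 70/2 = 35.00 years.
Reaching 20× takes log₂(20) ≈ 4.32 doublings.
4.32 × 35.00 ≈ 151 years.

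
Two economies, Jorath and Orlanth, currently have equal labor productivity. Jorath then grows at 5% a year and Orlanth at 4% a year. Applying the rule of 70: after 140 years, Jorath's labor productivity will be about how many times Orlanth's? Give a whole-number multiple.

Rate gap = 5% − 4% = 1 point.
The ratio doubles every 70/1 ≈ 70.00 years.
140/70.00 ≈ 2.00 doublings → ratio ≈ 2^2.00 ≈ 4.

roughly 4 times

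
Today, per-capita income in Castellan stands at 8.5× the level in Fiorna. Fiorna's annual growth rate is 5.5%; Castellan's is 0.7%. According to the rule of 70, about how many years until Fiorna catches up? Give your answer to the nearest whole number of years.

What matters is the difference: 4.8 pp.
Rule of 70 on the gap: the ratio halves every 70/4.8 ≈ 14.58 years.
An 8.5× gap takes log₂(8.5) ≈ 3.09 halvings to close: 3.09 × 14.58 ≈ 45 years.

≈ 45 years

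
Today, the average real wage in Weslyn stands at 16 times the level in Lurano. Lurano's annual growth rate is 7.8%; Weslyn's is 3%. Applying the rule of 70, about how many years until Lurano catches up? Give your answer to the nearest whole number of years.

roughly 58 years

What matters is the difference: 4.8 pp.
Rule of 70 on the gap: the ratio halves every 70/4.8 ≈ 14.58 years.
A 16 times gap closes after 4 halvings: 4 × 14.58 ≈ 58 years.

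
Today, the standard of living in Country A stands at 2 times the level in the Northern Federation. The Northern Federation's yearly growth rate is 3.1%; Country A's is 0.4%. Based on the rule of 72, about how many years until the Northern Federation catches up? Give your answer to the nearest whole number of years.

roughly 27 years

the Northern Federation gains on Country A at 3.1% − 0.4% = 2.7 points a year.
At that relative rate the gap halves every 72/2.7 ≈ 26.67 years.
A 2 times gap closes after 1 halving: 1 × 26.67 ≈ 27 years.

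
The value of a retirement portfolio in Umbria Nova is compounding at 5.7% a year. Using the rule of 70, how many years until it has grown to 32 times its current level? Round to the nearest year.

approximately 61 years

Doubling time ≈ 70/5.7 = 12.28 years.
32 = 2^5, so 5 doublings → 61 years.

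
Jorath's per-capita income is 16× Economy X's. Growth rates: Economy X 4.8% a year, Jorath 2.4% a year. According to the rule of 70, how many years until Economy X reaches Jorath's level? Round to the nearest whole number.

around 117 years

The growth-rate gap is 4.8% − 2.4% = 2.4 percentage points.
So the ratio between them halves every 70/2.4 ≈ 29.17 years.
A 16× gap closes after 4 halvings: 4 × 29.17 ≈ 117 years.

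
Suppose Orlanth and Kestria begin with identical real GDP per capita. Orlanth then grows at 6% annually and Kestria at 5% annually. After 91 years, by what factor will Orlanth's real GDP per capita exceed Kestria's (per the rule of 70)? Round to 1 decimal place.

Only the 1-point difference matters.
70/1 ≈ 70.00 years per doubling of the ratio; 91 years gives 1.30 doublings, so ≈ 2.5×.

roughly 2.5 times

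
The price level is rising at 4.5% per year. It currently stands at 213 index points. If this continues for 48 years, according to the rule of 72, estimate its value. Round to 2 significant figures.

It doubles every 72/4.5 ≈ 16.00 years, so 48 years is 3.00 doublings.
2^3.00 ≈ 8.00; 213 × 8.00 ≈ 1700 index points.

roughly 1700 index points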